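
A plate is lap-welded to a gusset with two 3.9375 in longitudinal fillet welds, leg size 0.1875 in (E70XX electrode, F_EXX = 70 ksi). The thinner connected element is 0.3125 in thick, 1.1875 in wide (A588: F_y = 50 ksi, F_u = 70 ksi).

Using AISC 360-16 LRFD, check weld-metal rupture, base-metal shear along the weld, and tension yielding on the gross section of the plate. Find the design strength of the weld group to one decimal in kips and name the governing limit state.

16.7 kips (gross-section yield governs)

Weld metal: throat = 0.707×0.1875 = 0.13256 in, L = 2×3.9375 = 7.875 in. φR_n = 0.75 × 0.6 × 70 × 0.13256 × 7.875 = 32.9 kips.
Base metal shear (0.3125 in plate): yield φR_n = 1.0×0.6×50×0.3125×7.875 = 73.8 kips; rupture φR_n = 0.75×0.6×70×0.3125×7.875 = 77.5 kips; take 73.8 kips (yield).
Tension yield (gross): A_g = 1.1875×0.3125 = 0.37109 in². φR_n = 0.90 × 50 × 0.37109 = 16.7 kips.
Governing: min(32.9, 73.8, 16.7) = 16.7 kips → gross-section yield.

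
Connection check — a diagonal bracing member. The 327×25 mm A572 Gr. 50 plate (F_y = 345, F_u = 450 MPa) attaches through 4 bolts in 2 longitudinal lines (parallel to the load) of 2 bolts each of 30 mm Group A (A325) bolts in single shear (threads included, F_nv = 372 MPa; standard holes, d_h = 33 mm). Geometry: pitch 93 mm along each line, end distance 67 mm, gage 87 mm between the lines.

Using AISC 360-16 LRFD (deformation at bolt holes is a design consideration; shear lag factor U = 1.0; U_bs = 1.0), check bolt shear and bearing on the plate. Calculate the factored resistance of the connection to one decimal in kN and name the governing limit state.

788.9 kN (bolt shear governs)

Bolt shear: A_b = π(30)²/4 = 706.86 mm². φR_n = 0.75 × 372 × 706.86 × 4 × 1 = 788.9 kN.
Bearing (25 mm plate, F_u = 450 MPa): end bolts L_c = 67 − 33/2 = 50.5, R_n = min(1.2×50.5×25×450, 2.4×30×25×450) = 681.75 kN/bolt; interior L_c = 93 − 33 = 60, R_n = 810 kN/bolt. φR_n = 0.75 × (2×681.75 + 2×810) = 2237.6 kN.
Governing: min(788.9, 2237.6) = 788.9 kN → bolt shear.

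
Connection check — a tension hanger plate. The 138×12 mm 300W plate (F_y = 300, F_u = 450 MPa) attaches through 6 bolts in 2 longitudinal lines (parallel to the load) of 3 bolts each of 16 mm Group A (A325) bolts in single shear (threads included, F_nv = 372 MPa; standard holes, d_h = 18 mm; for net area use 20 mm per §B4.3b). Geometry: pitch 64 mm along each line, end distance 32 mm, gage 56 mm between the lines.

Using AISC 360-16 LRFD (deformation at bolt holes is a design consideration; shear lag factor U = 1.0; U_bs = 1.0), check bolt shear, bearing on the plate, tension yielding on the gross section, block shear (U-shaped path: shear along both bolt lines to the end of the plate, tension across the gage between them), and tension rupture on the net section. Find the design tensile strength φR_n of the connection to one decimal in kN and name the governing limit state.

336.6 kN (bolt shear governs)

Bolt shear: A_b = π(16)²/4 = 201.06 mm². φR_n = 0.75 × 372 × 201.06 × 6 × 1 = 336.6 kN.
Bearing (12 mm plate, F_u = 450 MPa): end bolts L_c = 32 − 18/2 = 23, R_n = min(1.2×23×12×450, 2.4×16×12×450) = 149.04 kN/bolt; interior L_c = 64 − 18 = 46, R_n = 207.36 kN/bolt. φR_n = 0.75 × (2×149.04 + 4×207.36) = 845.6 kN.
Tension yield (gross): A_g = 138×12 = 1656 mm². φR_n = 0.90 × 300 × 1656 = 447.1 kN.
Block shear: shear path 2×[32+2×64] = 2×160 mm, A_gv = 3840, A_nv = 2×(160 − 2.5×20)×12 = 2640 mm²; tension across gage: (56 − 1×20)×12 = 432 mm². R_n = min(0.6×450×2640, 0.6×300×3840) + 1.0×450×432 = min(712.8, 691.2) + 194.4 = 885.6 kN. φR_n = 0.75 × 885.6 = 664.2 kN.
Tension rupture (net): A_n = (138 − 2×20)×12 = 1176 mm² (U = 1.0, A_e = A_n). φR_n = 0.75 × 450 × 1176 = 396.9 kN.
Governing: min(336.6, 845.6, 447.1, 664.2, 396.9) = 336.6 kN → bolt shear.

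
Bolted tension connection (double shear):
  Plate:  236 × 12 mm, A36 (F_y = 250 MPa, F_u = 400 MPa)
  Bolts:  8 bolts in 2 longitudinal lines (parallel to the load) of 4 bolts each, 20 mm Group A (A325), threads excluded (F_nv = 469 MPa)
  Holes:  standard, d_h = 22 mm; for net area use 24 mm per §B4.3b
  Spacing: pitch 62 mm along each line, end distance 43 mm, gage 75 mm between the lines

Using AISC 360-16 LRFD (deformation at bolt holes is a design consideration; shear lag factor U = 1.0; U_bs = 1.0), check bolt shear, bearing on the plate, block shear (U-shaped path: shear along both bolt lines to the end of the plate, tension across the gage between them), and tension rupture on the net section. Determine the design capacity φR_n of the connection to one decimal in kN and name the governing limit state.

676.8 kN (net-section rupture governs)

Bolt shear: A_b = π(20)²/4 = 314.16 mm². φR_n = 0.75 × 469 × 314.16 × 8 × 2 = 1768.1 kN.
Bearing (12 mm plate, F_u = 400 MPa): end bolts L_c = 43 − 22/2 = 32, R_n = min(1.2×32×12×400, 2.4×20×12×400) = 184.32 kN/bolt; interior L_c = 62 − 22 = 40, R_n = 230.4 kN/bolt. φR_n = 0.75 × (2×184.32 + 6×230.4) = 1313.3 kN.
Block shear: shear path 2×[43+3×62] = 2×229 mm, A_gv = 5496, A_nv = 2×(229 − 3.5×24)×12 = 3480 mm²; tension across gage: (75 − 1×24)×12 = 612 mm². R_n = min(0.6×400×3480, 0.6×250×5496) + 1.0×400×612 = min(835.2, 824.4) + 244.8 = 1069.2 kN. φR_n = 0.75 × 1069.2 = 801.9 kN.
Tension rupture (net): A_n = (236 − 2×24)×12 = 2256 mm² (U = 1.0, A_e = A_n). φR_n = 0.75 × 400 × 2256 = 676.8 kN.
Governing: min(1768.1, 1313.3, 801.9, 676.8) = 676.8 kN → net-section rupture.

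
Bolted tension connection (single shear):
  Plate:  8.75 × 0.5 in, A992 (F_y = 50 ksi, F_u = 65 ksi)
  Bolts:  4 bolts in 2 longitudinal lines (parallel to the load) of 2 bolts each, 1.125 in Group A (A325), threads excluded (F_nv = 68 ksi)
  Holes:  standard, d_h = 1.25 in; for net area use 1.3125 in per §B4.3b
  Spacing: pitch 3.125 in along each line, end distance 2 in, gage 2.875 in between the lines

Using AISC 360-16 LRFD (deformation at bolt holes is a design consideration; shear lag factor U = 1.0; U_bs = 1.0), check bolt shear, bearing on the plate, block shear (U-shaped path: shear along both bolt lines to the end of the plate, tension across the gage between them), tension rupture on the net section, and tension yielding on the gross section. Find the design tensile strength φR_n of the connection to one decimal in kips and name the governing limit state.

Bolt shear: A_b = π(1.125)²/4 = 0.99402 in². φR_n = 0.75 × 68 × 0.99402 × 4 × 1 = 202.8 kips.
Bearing (0.5 in plate, F_u = 65 ksi): end bolts L_c = 2 − 1.25/2 = 1.375, R_n = min(1.2×1.375×0.5×65, 2.4×1.125×0.5×65) = 53.625 kips/bolt; interior L_c = 3.125 − 1.25 = 1.875, R_n = 73.125 kips/bolt. φR_n = 0.75 × (2×53.625 + 2×73.125) = 190.1 kips.
Block shear: shear path 2×[2+1×3.125] = 2×5.125 in, A_gv = 5.125, A_nv = 2×(5.125 − 1.5×1.3125)×0.5 = 3.1563 in²; tension across gage: (2.875 − 1×1.3125)×0.5 = 0.78125 in². R_n = min(0.6×65×3.1563, 0.6×50×5.125) + 1.0×65×0.78125 = min(123.1, 153.75) + 50.781 = 173.88 kips. φR_n = 0.75 × 173.88 = 130.4 kips.
Tension rupture (net): A_n = (8.75 − 2×1.3125)×0.5 = 3.0625 in² (U = 1.0, A_e = A_n). φR_n = 0.75 × 65 × 3.0625 = 149.3 kips.
Tension yield (gross): A_g = 8.75×0.5 = 4.375 in². φR_n = 0.90 × 50 × 4.375 = 196.9 kips.
Governing: min(202.8, 190.1, 130.4, 149.3, 196.9) = 130.4 kips → block shear.

130.4 kips (block shear governs)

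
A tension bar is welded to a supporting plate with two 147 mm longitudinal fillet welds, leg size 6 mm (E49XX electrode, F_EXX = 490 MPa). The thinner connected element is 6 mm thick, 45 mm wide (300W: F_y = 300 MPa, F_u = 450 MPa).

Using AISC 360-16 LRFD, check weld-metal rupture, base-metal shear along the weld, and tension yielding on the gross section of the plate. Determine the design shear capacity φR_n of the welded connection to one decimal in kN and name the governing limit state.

72.9 kN (gross-section yield governs)

Weld metal: throat = 0.707×6 = 4.242 mm, L = 2×147 = 294 mm. φR_n = 0.75 × 0.6 × 490 × 4.242 × 294 = 275.0 kN.
Base metal shear (6 mm plate): yield φR_n = 1.0×0.6×300×6×294 = 317.5 kN; rupture φR_n = 0.75×0.6×450×6×294 = 357.2 kN; take 317.5 kN (yield).
Tension yield (gross): A_g = 45×6 = 270 mm². φR_n = 0.90 × 300 × 270 = 72.9 kN.
Governing: min(275.0, 317.5, 72.9) = 72.9 kN → gross-section yield.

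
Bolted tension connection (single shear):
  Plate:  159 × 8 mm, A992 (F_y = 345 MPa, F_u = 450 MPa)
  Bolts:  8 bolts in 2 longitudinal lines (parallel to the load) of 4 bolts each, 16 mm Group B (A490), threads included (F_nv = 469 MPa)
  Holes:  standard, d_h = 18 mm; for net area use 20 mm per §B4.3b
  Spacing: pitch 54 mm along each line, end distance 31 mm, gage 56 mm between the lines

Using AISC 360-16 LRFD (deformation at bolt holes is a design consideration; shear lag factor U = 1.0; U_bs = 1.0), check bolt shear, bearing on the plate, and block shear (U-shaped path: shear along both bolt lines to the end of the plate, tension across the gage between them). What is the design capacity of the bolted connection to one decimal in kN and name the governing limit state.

Bolt shear: A_b = π(16)²/4 = 201.06 mm². φR_n = 0.75 × 469 × 201.06 × 8 × 1 = 565.8 kN.
Bearing (8 mm plate, F_u = 450 MPa): end bolts L_c = 31 − 18/2 = 22, R_n = min(1.2×22×8×450, 2.4×16×8×450) = 95.04 kN/bolt; interior L_c = 54 − 18 = 36, R_n = 138.24 kN/bolt. φR_n = 0.75 × (2×95.04 + 6×138.24) = 764.6 kN.
Block shear: shear path 2×[31+3×54] = 2×193 mm, A_gv = 3088, A_nv = 2×(193 − 3.5×20)×8 = 1968 mm²; tension across gage: (56 − 1×20)×8 = 288 mm². R_n = min(0.6×450×1968, 0.6×345×3088) + 1.0×450×288 = min(531.36, 639.22) + 129.6 = 660.96 kN. φR_n = 0.75 × 660.96 = 495.7 kN.
Governing: min(565.8, 764.6, 495.7) = 495.7 kN → block shear.

495.7 kN (block shear governs)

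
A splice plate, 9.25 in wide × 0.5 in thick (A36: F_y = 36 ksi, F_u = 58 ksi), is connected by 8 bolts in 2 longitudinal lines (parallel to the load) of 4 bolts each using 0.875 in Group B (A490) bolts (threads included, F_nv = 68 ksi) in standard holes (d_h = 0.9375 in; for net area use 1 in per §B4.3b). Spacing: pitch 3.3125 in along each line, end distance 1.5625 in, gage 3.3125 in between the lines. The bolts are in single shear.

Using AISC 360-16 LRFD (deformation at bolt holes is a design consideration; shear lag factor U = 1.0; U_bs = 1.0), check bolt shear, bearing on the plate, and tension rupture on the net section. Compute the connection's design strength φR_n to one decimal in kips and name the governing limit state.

157.7 kips (net-section rupture governs)

Bolt shear: A_b = π(0.875)²/4 = 0.60132 in². φR_n = 0.75 × 68 × 0.60132 × 8 × 1 = 245.3 kips.
Bearing (0.5 in plate, F_u = 58 ksi): end bolts L_c = 1.5625 − 0.9375/2 = 1.09375, R_n = min(1.2×1.09375×0.5×58, 2.4×0.875×0.5×58) = 38.063 kips/bolt; interior L_c = 3.3125 − 0.9375 = 2.375, R_n = 60.9 kips/bolt. φR_n = 0.75 × (2×38.063 + 6×60.9) = 331.1 kips.
Tension rupture (net): A_n = (9.25 − 2×1)×0.5 = 3.625 in² (U = 1.0, A_e = A_n). φR_n = 0.75 × 58 × 3.625 = 157.7 kips.
Governing: min(245.3, 331.1, 157.7) = 157.7 kips → net-section rupture.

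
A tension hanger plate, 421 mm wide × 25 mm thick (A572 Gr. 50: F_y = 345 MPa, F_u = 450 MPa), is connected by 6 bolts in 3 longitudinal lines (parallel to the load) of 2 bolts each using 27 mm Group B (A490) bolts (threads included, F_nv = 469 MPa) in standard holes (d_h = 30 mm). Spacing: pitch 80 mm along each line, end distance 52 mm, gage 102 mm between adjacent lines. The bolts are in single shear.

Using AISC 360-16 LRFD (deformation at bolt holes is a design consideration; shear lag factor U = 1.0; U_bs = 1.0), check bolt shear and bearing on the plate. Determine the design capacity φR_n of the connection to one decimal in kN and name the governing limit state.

1208.4 kN (bolt shear governs)

Bolt shear: A_b = π(27)²/4 = 572.56 mm². φR_n = 0.75 × 469 × 572.56 × 6 × 1 = 1208.4 kN.
Bearing (25 mm plate, F_u = 450 MPa): end bolts L_c = 52 − 30/2 = 37, R_n = min(1.2×37×25×450, 2.4×27×25×450) = 499.5 kN/bolt; interior L_c = 80 − 30 = 50, R_n = 675 kN/bolt. φR_n = 0.75 × (3×499.5 + 3×675) = 2642.6 kN.
Governing: min(1208.4, 2642.6) = 1208.4 kN → bolt shear.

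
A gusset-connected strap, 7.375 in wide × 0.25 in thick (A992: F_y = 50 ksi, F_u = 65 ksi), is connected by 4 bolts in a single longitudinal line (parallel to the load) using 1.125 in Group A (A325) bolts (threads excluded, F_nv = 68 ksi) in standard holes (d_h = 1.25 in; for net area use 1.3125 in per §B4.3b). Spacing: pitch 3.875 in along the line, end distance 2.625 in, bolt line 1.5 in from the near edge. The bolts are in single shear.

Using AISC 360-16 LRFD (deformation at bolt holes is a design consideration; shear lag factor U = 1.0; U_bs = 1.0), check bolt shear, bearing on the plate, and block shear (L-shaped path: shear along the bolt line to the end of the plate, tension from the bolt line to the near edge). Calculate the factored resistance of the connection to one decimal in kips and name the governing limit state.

80.9 kips (block shear governs)

Bolt shear: A_b = π(1.125)²/4 = 0.99402 in². φR_n = 0.75 × 68 × 0.99402 × 4 × 1 = 202.8 kips.
Bearing (0.25 in plate, F_u = 65 ksi): end bolts L_c = 2.625 − 1.25/2 = 2, R_n = min(1.2×2×0.25×65, 2.4×1.125×0.25×65) = 39 kips/bolt; interior L_c = 3.875 − 1.25 = 2.625, R_n = 43.875 kips/bolt. φR_n = 0.75 × (1×39 + 3×43.875) = 128.0 kips.
Block shear: shear path 1×[2.625+3×3.875] = 1×14.25 in, A_gv = 3.5625, A_nv = 1×(14.25 − 3.5×1.3125)×0.25 = 2.4141 in²; tension to near edge: (1.5 − 0.5×1.3125)×0.25 = 0.21094 in². R_n = min(0.6×65×2.4141, 0.6×50×3.5625) + 1.0×65×0.21094 = min(94.15, 106.88) + 13.711 = 107.86 kips. φR_n = 0.75 × 107.86 = 80.9 kips.
Governing: min(202.8, 128.0, 80.9) = 80.9 kips → block shear.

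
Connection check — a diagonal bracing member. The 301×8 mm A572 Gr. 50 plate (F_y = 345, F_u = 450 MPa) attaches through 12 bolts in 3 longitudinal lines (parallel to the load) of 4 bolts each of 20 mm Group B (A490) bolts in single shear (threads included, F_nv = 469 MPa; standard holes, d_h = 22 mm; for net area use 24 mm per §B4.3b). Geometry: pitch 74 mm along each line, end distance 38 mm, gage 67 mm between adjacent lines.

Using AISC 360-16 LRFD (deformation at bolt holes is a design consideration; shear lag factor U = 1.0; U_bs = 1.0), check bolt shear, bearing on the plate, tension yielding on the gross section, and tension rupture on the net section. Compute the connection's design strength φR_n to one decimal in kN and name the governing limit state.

Bolt shear: A_b = π(20)²/4 = 314.16 mm². φR_n = 0.75 × 469 × 314.16 × 12 × 1 = 1326.1 kN.
Bearing (8 mm plate, F_u = 450 MPa): end bolts L_c = 38 − 22/2 = 27, R_n = min(1.2×27×8×450, 2.4×20×8×450) = 116.64 kN/bolt; interior L_c = 74 − 22 = 52, R_n = 172.8 kN/bolt. φR_n = 0.75 × (3×116.64 + 9×172.8) = 1428.8 kN.
Tension yield (gross): A_g = 301×8 = 2408 mm². φR_n = 0.90 × 345 × 2408 = 747.7 kN.
Tension rupture (net): A_n = (301 − 3×24)×8 = 1832 mm² (U = 1.0, A_e = A_n). φR_n = 0.75 × 450 × 1832 = 618.3 kN.
Governing: min(1326.1, 1428.8, 747.7, 618.3) = 618.3 kN → net-section rupture.

618.3 kN (net-section rupture governs)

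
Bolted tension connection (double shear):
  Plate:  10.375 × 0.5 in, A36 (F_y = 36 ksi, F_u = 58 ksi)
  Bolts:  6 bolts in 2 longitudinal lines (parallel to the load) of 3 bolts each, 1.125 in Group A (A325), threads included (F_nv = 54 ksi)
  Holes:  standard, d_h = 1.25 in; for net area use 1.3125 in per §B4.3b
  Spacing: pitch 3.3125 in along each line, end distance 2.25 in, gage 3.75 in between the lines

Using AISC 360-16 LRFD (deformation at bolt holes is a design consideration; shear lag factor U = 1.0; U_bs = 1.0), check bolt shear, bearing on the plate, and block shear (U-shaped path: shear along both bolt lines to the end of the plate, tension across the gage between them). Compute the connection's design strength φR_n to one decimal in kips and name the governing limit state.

Bolt shear: A_b = π(1.125)²/4 = 0.99402 in². φR_n = 0.75 × 54 × 0.99402 × 6 × 2 = 483.1 kips.
Bearing (0.5 in plate, F_u = 58 ksi): end bolts L_c = 2.25 − 1.25/2 = 1.625, R_n = min(1.2×1.625×0.5×58, 2.4×1.125×0.5×58) = 56.55 kips/bolt; interior L_c = 3.3125 − 1.25 = 2.0625, R_n = 71.775 kips/bolt. φR_n = 0.75 × (2×56.55 + 4×71.775) = 300.2 kips.
Block shear: shear path 2×[2.25+2×3.3125] = 2×8.875 in, A_gv = 8.875, A_nv = 2×(8.875 − 2.5×1.3125)×0.5 = 5.5938 in²; tension across gage: (3.75 − 1×1.3125)×0.5 = 1.2188 in². R_n = min(0.6×58×5.5938, 0.6×36×8.875) + 1.0×58×1.2188 = min(194.66, 191.7) + 70.69 = 262.39 kips. φR_n = 0.75 × 262.39 = 196.8 kips.
Governing: min(483.1, 300.2, 196.8) = 196.8 kips → block shear.

196.8 kips (block shear governs)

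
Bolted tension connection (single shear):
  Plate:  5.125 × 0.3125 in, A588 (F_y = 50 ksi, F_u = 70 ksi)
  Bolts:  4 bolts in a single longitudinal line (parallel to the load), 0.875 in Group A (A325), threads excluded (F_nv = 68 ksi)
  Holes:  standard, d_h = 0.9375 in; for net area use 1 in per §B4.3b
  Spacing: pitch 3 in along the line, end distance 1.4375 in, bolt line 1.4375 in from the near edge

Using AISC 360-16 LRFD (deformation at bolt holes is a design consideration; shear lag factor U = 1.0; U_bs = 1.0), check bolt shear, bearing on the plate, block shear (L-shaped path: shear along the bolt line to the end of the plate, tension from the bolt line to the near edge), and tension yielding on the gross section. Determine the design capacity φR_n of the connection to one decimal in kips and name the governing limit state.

72.1 kips (gross-section yield governs)

Bolt shear: A_b = π(0.875)²/4 = 0.60132 in². φR_n = 0.75 × 68 × 0.60132 × 4 × 1 = 122.7 kips.
Bearing (0.3125 in plate, F_u = 70 ksi): end bolts L_c = 1.4375 − 0.9375/2 = 0.96875, R_n = min(1.2×0.96875×0.3125×70, 2.4×0.875×0.3125×70) = 25.43 kips/bolt; interior L_c = 3 − 0.9375 = 2.0625, R_n = 45.938 kips/bolt. φR_n = 0.75 × (1×25.43 + 3×45.938) = 122.4 kips.
Block shear: shear path 1×[1.4375+3×3] = 1×10.4375 in, A_gv = 3.2617, A_nv = 1×(10.4375 − 3.5×1)×0.3125 = 2.168 in²; tension to near edge: (1.4375 − 0.5×1)×0.3125 = 0.29297 in². R_n = min(0.6×70×2.168, 0.6×50×3.2617) + 1.0×70×0.29297 = min(91.056, 97.851) + 20.508 = 111.56 kips. φR_n = 0.75 × 111.56 = 83.7 kips.
Tension yield (gross): A_g = 5.125×0.3125 = 1.6016 in². φR_n = 0.90 × 50 × 1.6016 = 72.1 kips.
Governing: min(122.7, 122.4, 83.7, 72.1) = 72.1 kips → gross-section yield.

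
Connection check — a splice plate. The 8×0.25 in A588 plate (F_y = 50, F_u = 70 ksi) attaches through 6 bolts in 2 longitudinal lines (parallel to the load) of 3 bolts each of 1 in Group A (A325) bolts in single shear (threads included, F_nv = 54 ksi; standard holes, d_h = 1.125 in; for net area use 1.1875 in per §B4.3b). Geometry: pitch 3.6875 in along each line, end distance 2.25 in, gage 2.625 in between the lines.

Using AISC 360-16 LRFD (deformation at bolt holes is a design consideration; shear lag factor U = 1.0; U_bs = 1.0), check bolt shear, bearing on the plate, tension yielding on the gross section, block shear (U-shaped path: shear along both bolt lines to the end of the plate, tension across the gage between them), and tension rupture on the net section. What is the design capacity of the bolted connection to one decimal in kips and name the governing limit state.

Bolt shear: A_b = π(1)²/4 = 0.7854 in². φR_n = 0.75 × 54 × 0.7854 × 6 × 1 = 190.9 kips.
Bearing (0.25 in plate, F_u = 70 ksi): end bolts L_c = 2.25 − 1.125/2 = 1.6875, R_n = min(1.2×1.6875×0.25×70, 2.4×1×0.25×70) = 35.438 kips/bolt; interior L_c = 3.6875 − 1.125 = 2.5625, R_n = 42 kips/bolt. φR_n = 0.75 × (2×35.438 + 4×42) = 179.2 kips.
Tension yield (gross): A_g = 8×0.25 = 2 in². φR_n = 0.90 × 50 × 2 = 90.0 kips.
Block shear: shear path 2×[2.25+2×3.6875] = 2×9.625 in, A_gv = 4.8125, A_nv = 2×(9.625 − 2.5×1.1875)×0.25 = 3.3281 in²; tension across gage: (2.625 − 1×1.1875)×0.25 = 0.35938 in². R_n = min(0.6×70×3.3281, 0.6×50×4.8125) + 1.0×70×0.35938 = min(139.78, 144.38) + 25.157 = 164.94 kips. φR_n = 0.75 × 164.94 = 123.7 kips.
Tension rupture (net): A_n = (8 − 2×1.1875)×0.25 = 1.4063 in² (U = 1.0, A_e = A_n). φR_n = 0.75 × 70 × 1.4063 = 73.8 kips.
Governing: min(190.9, 179.2, 90.0, 123.7, 73.8) = 73.8 kips → net-section rupture.

73.8 kips (net-section rupture governs)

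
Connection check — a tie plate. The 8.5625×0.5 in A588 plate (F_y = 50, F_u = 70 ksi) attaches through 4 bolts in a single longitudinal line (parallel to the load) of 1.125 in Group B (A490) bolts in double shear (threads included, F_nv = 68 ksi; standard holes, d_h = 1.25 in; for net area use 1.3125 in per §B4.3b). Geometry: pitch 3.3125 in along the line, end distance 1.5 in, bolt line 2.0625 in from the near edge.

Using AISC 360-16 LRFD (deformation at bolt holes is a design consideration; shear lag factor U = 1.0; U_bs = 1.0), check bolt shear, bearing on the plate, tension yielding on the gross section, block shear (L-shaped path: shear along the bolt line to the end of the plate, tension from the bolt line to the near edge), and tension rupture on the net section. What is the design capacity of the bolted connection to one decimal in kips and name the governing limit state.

144.7 kips (block shear governs)

Bolt shear: A_b = π(1.125)²/4 = 0.99402 in². φR_n = 0.75 × 68 × 0.99402 × 4 × 2 = 405.6 kips.
Bearing (0.5 in plate, F_u = 70 ksi): end bolts L_c = 1.5 − 1.25/2 = 0.875, R_n = min(1.2×0.875×0.5×70, 2.4×1.125×0.5×70) = 36.75 kips/bolt; interior L_c = 3.3125 − 1.25 = 2.0625, R_n = 86.625 kips/bolt. φR_n = 0.75 × (1×36.75 + 3×86.625) = 222.5 kips.
Tension yield (gross): A_g = 8.5625×0.5 = 4.2813 in². φR_n = 0.90 × 50 × 4.2813 = 192.7 kips.
Block shear: shear path 1×[1.5+3×3.3125] = 1×11.4375 in, A_gv = 5.7188, A_nv = 1×(11.4375 − 3.5×1.3125)×0.5 = 3.4219 in²; tension to near edge: (2.0625 − 0.5×1.3125)×0.5 = 0.70313 in². R_n = min(0.6×70×3.4219, 0.6×50×5.7188) + 1.0×70×0.70313 = min(143.72, 171.56) + 49.219 = 192.94 kips. φR_n = 0.75 × 192.94 = 144.7 kips.
Tension rupture (net): A_n = (8.5625 − 1×1.3125)×0.5 = 3.625 in² (U = 1.0, A_e = A_n). φR_n = 0.75 × 70 × 3.625 = 190.3 kips.
Governing: min(405.6, 222.5, 192.7, 144.7, 190.3) = 144.7 kips → block shear.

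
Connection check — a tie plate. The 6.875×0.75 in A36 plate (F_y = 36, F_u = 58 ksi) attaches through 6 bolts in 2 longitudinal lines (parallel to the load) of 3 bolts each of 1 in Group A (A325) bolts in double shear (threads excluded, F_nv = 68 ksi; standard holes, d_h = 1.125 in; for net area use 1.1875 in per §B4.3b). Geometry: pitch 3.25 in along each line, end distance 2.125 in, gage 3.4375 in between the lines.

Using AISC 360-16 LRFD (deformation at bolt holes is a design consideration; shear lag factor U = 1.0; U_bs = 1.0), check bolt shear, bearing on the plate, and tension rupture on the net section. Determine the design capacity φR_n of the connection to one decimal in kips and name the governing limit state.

Bolt shear: A_b = π(1)²/4 = 0.7854 in². φR_n = 0.75 × 68 × 0.7854 × 6 × 2 = 480.7 kips.
Bearing (0.75 in plate, F_u = 58 ksi): end bolts L_c = 2.125 − 1.125/2 = 1.5625, R_n = min(1.2×1.5625×0.75×58, 2.4×1×0.75×58) = 81.563 kips/bolt; interior L_c = 3.25 − 1.125 = 2.125, R_n = 104.4 kips/bolt. φR_n = 0.75 × (2×81.563 + 4×104.4) = 435.5 kips.
Tension rupture (net): A_n = (6.875 − 2×1.1875)×0.75 = 3.375 in² (U = 1.0, A_e = A_n). φR_n = 0.75 × 58 × 3.375 = 146.8 kips.
Governing: min(480.7, 435.5, 146.8) = 146.8 kips → net-section rupture.

146.8 kips (net-section rupture governs)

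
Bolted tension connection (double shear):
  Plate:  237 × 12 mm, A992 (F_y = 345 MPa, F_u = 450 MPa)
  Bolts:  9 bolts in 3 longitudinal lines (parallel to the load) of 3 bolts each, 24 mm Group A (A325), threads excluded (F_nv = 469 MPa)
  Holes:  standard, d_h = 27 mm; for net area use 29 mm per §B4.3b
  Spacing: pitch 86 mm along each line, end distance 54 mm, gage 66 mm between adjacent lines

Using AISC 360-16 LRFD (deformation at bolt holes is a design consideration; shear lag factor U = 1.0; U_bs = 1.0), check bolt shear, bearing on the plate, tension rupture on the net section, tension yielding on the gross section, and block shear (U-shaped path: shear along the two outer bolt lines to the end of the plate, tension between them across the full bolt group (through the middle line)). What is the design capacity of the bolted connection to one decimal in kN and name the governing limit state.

607.5 kN (net-section rupture governs)

Bolt shear: A_b = π(24)²/4 = 452.39 mm². φR_n = 0.75 × 469 × 452.39 × 9 × 2 = 2864.3 kN.
Bearing (12 mm plate, F_u = 450 MPa): end bolts L_c = 54 − 27/2 = 40.5, R_n = min(1.2×40.5×12×450, 2.4×24×12×450) = 262.44 kN/bolt; interior L_c = 86 − 27 = 59, R_n = 311.04 kN/bolt. φR_n = 0.75 × (3×262.44 + 6×311.04) = 1990.2 kN.
Tension rupture (net): A_n = (237 − 3×29)×12 = 1800 mm² (U = 1.0, A_e = A_n). φR_n = 0.75 × 450 × 1800 = 607.5 kN.
Tension yield (gross): A_g = 237×12 = 2844 mm². φR_n = 0.90 × 345 × 2844 = 883.1 kN.
Block shear: shear path 2×[54+2×86] = 2×226 mm, A_gv = 5424, A_nv = 2×(226 − 2.5×29)×12 = 3684 mm²; tension across gage: (132 − 2×29)×12 = 888 mm². R_n = min(0.6×450×3684, 0.6×345×5424) + 1.0×450×888 = min(994.68, 1122.8) + 399.6 = 1394.3 kN. φR_n = 0.75 × 1394.3 = 1045.7 kN.
Governing: min(2864.3, 1990.2, 607.5, 883.1, 1045.7) = 607.5 kN → net-section rupture.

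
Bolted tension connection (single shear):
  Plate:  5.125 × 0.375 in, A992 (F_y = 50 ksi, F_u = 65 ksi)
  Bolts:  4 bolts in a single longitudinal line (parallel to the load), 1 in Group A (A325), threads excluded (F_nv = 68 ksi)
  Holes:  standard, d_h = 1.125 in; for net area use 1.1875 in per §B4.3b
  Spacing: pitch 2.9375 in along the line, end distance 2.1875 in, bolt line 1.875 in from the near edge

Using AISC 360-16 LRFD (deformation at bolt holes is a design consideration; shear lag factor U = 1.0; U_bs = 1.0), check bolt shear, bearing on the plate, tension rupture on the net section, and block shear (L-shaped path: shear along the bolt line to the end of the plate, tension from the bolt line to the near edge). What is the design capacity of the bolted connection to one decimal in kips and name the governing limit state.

72.0 kips (net-section rupture governs)

Bolt shear: A_b = π(1)²/4 = 0.7854 in². φR_n = 0.75 × 68 × 0.7854 × 4 × 1 = 160.2 kips.
Bearing (0.375 in plate, F_u = 65 ksi): end bolts L_c = 2.1875 − 1.125/2 = 1.625, R_n = min(1.2×1.625×0.375×65, 2.4×1×0.375×65) = 47.531 kips/bolt; interior L_c = 2.9375 − 1.125 = 1.8125, R_n = 53.016 kips/bolt. φR_n = 0.75 × (1×47.531 + 3×53.016) = 154.9 kips.
Tension rupture (net): A_n = (5.125 − 1×1.1875)×0.375 = 1.4766 in² (U = 1.0, A_e = A_n). φR_n = 0.75 × 65 × 1.4766 = 72.0 kips.
Block shear: shear path 1×[2.1875+3×2.9375] = 1×11 in, A_gv = 4.125, A_nv = 1×(11 − 3.5×1.1875)×0.375 = 2.5664 in²; tension to near edge: (1.875 − 0.5×1.1875)×0.375 = 0.48047 in². R_n = min(0.6×65×2.5664, 0.6×50×4.125) + 1.0×65×0.48047 = min(100.09, 123.75) + 31.231 = 131.32 kips. φR_n = 0.75 × 131.32 = 98.5 kips.
Governing: min(160.2, 154.9, 72.0, 98.5) = 72.0 kips → net-section rupture.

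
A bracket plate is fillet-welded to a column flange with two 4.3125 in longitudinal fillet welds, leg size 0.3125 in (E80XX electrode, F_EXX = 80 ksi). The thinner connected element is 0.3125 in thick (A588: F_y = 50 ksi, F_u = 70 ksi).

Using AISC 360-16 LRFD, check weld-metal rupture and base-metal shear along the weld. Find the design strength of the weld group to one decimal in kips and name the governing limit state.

Weld metal: throat = 0.707×0.3125 = 0.22094 in, L = 2×4.3125 = 8.625 in. φR_n = 0.75 × 0.6 × 80 × 0.22094 × 8.625 = 68.6 kips.
Base metal shear (0.3125 in plate): yield φR_n = 1.0×0.6×50×0.3125×8.625 = 80.9 kips; rupture φR_n = 0.75×0.6×70×0.3125×8.625 = 84.9 kips; take 80.9 kips (yield).
Governing: min(68.6, 80.9) = 68.6 kips → weld metal.

68.6 kips (weld metal governs)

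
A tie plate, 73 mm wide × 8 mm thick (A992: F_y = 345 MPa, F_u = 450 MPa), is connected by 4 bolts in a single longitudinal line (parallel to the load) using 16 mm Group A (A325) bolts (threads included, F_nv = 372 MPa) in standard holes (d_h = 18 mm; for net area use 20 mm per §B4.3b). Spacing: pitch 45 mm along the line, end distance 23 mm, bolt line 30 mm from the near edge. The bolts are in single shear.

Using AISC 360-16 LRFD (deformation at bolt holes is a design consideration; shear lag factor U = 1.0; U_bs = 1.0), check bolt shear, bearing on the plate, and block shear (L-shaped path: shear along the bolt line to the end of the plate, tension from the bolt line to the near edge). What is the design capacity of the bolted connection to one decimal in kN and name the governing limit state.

Bolt shear: A_b = π(16)²/4 = 201.06 mm². φR_n = 0.75 × 372 × 201.06 × 4 × 1 = 224.4 kN.
Bearing (8 mm plate, F_u = 450 MPa): end bolts L_c = 23 − 18/2 = 14, R_n = min(1.2×14×8×450, 2.4×16×8×450) = 60.48 kN/bolt; interior L_c = 45 − 18 = 27, R_n = 116.64 kN/bolt. φR_n = 0.75 × (1×60.48 + 3×116.64) = 307.8 kN.
Block shear: shear path 1×[23+3×45] = 1×158 mm, A_gv = 1264, A_nv = 1×(158 − 3.5×20)×8 = 704 mm²; tension to near edge: (30 − 0.5×20)×8 = 160 mm². R_n = min(0.6×450×704, 0.6×345×1264) + 1.0×450×160 = min(190.08, 261.65) + 72 = 262.08 kN. φR_n = 0.75 × 262.08 = 196.6 kN.
Governing: min(224.4, 307.8, 196.6) = 196.6 kN → block shear.

196.6 kN (block shear governs)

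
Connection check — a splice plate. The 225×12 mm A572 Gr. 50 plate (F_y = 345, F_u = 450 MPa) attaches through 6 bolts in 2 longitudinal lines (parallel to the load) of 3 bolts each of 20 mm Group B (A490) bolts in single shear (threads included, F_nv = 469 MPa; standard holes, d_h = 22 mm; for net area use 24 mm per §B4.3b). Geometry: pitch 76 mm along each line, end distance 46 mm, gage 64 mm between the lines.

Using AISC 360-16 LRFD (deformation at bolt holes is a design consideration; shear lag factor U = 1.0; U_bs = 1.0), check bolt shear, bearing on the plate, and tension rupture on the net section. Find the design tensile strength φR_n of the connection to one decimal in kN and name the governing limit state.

663.0 kN (bolt shear governs)

Bolt shear: A_b = π(20)²/4 = 314.16 mm². φR_n = 0.75 × 469 × 314.16 × 6 × 1 = 663.0 kN.
Bearing (12 mm plate, F_u = 450 MPa): end bolts L_c = 46 − 22/2 = 35, R_n = min(1.2×35×12×450, 2.4×20×12×450) = 226.8 kN/bolt; interior L_c = 76 − 22 = 54, R_n = 259.2 kN/bolt. φR_n = 0.75 × (2×226.8 + 4×259.2) = 1117.8 kN.
Tension rupture (net): A_n = (225 − 2×24)×12 = 2124 mm² (U = 1.0, A_e = A_n). φR_n = 0.75 × 450 × 2124 = 716.9 kN.
Governing: min(663.0, 1117.8, 716.9) = 663.0 kN → bolt shear.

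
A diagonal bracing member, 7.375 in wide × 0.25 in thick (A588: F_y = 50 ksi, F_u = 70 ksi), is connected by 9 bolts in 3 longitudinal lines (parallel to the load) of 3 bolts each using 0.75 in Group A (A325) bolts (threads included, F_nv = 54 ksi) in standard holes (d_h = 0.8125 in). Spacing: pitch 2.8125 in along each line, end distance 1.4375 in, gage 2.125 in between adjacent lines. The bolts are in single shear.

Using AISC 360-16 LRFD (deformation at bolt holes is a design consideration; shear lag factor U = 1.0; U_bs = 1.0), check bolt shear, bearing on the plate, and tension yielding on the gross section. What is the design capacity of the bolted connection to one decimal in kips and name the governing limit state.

Bolt shear: A_b = π(0.75)²/4 = 0.44179 in². φR_n = 0.75 × 54 × 0.44179 × 9 × 1 = 161.0 kips.
Bearing (0.25 in plate, F_u = 70 ksi): end bolts L_c = 1.4375 − 0.8125/2 = 1.03125, R_n = min(1.2×1.03125×0.25×70, 2.4×0.75×0.25×70) = 21.656 kips/bolt; interior L_c = 2.8125 − 0.8125 = 2, R_n = 31.5 kips/bolt. φR_n = 0.75 × (3×21.656 + 6×31.5) = 190.5 kips.
Tension yield (gross): A_g = 7.375×0.25 = 1.8438 in². φR_n = 0.90 × 50 × 1.8438 = 83.0 kips.
Governing: min(161.0, 190.5, 83.0) = 83.0 kips → gross-section yield.

83.0 kips (gross-section yield governs)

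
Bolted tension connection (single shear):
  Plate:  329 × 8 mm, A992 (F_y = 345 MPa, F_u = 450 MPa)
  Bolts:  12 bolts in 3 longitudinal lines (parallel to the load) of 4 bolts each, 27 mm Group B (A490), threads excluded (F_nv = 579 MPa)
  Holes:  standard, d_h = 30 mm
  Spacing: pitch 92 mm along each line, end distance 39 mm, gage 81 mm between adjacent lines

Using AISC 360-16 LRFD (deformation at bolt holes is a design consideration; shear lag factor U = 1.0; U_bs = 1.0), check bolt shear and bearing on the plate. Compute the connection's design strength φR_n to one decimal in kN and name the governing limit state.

Bolt shear: A_b = π(27)²/4 = 572.56 mm². φR_n = 0.75 × 579 × 572.56 × 12 × 1 = 2983.6 kN.
Bearing (8 mm plate, F_u = 450 MPa): end bolts L_c = 39 − 30/2 = 24, R_n = min(1.2×24×8×450, 2.4×27×8×450) = 103.68 kN/bolt; interior L_c = 92 − 30 = 62, R_n = 233.28 kN/bolt. φR_n = 0.75 × (3×103.68 + 9×233.28) = 1807.9 kN.
Governing: min(2983.6, 1807.9) = 1807.9 kN → bearing.

1807.9 kN (bearing governs)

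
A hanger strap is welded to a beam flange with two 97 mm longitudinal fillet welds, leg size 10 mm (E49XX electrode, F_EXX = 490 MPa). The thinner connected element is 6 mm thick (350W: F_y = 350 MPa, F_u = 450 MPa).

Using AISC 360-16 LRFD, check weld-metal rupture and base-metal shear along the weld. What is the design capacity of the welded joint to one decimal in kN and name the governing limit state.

Weld metal: throat = 0.707×10 = 7.07 mm, L = 2×97 = 194 mm. φR_n = 0.75 × 0.6 × 490 × 7.07 × 194 = 302.4 kN.
Base metal shear (6 mm plate): yield φR_n = 1.0×0.6×350×6×194 = 244.4 kN; rupture φR_n = 0.75×0.6×450×6×194 = 235.7 kN; take 235.7 kN (rupture).
Governing: min(302.4, 235.7) = 235.7 kN → base-metal shear.

235.7 kN (base-metal shear governs)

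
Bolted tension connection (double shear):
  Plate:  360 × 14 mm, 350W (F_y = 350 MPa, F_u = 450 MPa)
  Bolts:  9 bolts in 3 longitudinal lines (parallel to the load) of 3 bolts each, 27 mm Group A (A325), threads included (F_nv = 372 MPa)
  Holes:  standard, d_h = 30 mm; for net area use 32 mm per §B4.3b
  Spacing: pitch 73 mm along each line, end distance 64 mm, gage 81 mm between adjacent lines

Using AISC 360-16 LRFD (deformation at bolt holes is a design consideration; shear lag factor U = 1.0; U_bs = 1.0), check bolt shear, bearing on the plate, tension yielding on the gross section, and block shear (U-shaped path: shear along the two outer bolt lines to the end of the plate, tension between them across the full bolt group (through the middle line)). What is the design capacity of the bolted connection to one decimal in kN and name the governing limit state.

Bolt shear: A_b = π(27)²/4 = 572.56 mm². φR_n = 0.75 × 372 × 572.56 × 9 × 2 = 2875.4 kN.
Bearing (14 mm plate, F_u = 450 MPa): end bolts L_c = 64 − 30/2 = 49, R_n = min(1.2×49×14×450, 2.4×27×14×450) = 370.44 kN/bolt; interior L_c = 73 − 30 = 43, R_n = 325.08 kN/bolt. φR_n = 0.75 × (3×370.44 + 6×325.08) = 2296.4 kN.
Tension yield (gross): A_g = 360×14 = 5040 mm². φR_n = 0.90 × 350 × 5040 = 1587.6 kN.
Block shear: shear path 2×[64+2×73] = 2×210 mm, A_gv = 5880, A_nv = 2×(210 − 2.5×32)×14 = 3640 mm²; tension across gage: (162 − 2×32)×14 = 1372 mm². R_n = min(0.6×450×3640, 0.6×350×5880) + 1.0×450×1372 = min(982.8, 1234.8) + 617.4 = 1600.2 kN. φR_n = 0.75 × 1600.2 = 1200.2 kN.
Governing: min(2875.4, 2296.4, 1587.6, 1200.2) = 1200.2 kN → block shear.

1200.2 kN (block shear governs)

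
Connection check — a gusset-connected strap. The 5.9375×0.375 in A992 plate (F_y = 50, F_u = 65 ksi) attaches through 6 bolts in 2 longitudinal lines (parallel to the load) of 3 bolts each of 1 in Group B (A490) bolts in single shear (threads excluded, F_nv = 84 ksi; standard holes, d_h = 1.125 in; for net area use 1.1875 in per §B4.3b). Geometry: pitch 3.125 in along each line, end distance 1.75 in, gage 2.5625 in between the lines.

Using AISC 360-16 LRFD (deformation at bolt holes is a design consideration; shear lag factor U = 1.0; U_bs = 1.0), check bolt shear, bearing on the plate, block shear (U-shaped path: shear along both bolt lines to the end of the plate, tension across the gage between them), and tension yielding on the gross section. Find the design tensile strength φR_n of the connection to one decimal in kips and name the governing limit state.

Bolt shear: A_b = π(1)²/4 = 0.7854 in². φR_n = 0.75 × 84 × 0.7854 × 6 × 1 = 296.9 kips.
Bearing (0.375 in plate, F_u = 65 ksi): end bolts L_c = 1.75 − 1.125/2 = 1.1875, R_n = min(1.2×1.1875×0.375×65, 2.4×1×0.375×65) = 34.734 kips/bolt; interior L_c = 3.125 − 1.125 = 2, R_n = 58.5 kips/bolt. φR_n = 0.75 × (2×34.734 + 4×58.5) = 227.6 kips.
Block shear: shear path 2×[1.75+2×3.125] = 2×8 in, A_gv = 6, A_nv = 2×(8 − 2.5×1.1875)×0.375 = 3.7734 in²; tension across gage: (2.5625 − 1×1.1875)×0.375 = 0.51563 in². R_n = min(0.6×65×3.7734, 0.6×50×6) + 1.0×65×0.51563 = min(147.16, 180) + 33.516 = 180.68 kips. φR_n = 0.75 × 180.68 = 135.5 kips.
Tension yield (gross): A_g = 5.9375×0.375 = 2.2266 in². φR_n = 0.90 × 50 × 2.2266 = 100.2 kips.
Governing: min(296.9, 227.6, 135.5, 100.2) = 100.2 kips → gross-section yield.

100.2 kips (gross-section yield governs)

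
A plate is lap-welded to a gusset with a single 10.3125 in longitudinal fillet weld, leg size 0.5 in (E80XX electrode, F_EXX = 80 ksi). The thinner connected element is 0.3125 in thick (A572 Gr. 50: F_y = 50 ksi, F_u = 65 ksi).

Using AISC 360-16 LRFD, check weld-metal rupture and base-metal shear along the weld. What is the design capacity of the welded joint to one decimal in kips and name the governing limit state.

94.3 kips (base-metal shear governs)

Weld metal: throat = 0.707×0.5 = 0.3535 in, L = 10.3125 in. φR_n = 0.75 × 0.6 × 80 × 0.3535 × 10.3125 = 131.2 kips.
Base metal shear (0.3125 in plate): yield φR_n = 1.0×0.6×50×0.3125×10.3125 = 96.7 kips; rupture φR_n = 0.75×0.6×65×0.3125×10.3125 = 94.3 kips; take 94.3 kips (rupture).
Governing: min(131.2, 94.3) = 94.3 kips → base-metal shear.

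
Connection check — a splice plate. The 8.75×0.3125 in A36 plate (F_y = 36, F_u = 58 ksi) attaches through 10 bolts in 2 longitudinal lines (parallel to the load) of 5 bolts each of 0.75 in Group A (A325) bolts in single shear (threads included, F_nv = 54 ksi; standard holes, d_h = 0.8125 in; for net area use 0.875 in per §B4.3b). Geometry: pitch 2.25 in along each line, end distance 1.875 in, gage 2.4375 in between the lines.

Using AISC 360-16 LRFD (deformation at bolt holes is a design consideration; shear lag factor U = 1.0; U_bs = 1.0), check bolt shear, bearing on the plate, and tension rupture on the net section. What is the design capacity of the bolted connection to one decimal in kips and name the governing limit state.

Bolt shear: A_b = π(0.75)²/4 = 0.44179 in². φR_n = 0.75 × 54 × 0.44179 × 10 × 1 = 178.9 kips.
Bearing (0.3125 in plate, F_u = 58 ksi): end bolts L_c = 1.875 − 0.8125/2 = 1.46875, R_n = min(1.2×1.46875×0.3125×58, 2.4×0.75×0.3125×58) = 31.945 kips/bolt; interior L_c = 2.25 − 0.8125 = 1.4375, R_n = 31.266 kips/bolt. φR_n = 0.75 × (2×31.945 + 8×31.266) = 235.5 kips.
Tension rupture (net): A_n = (8.75 − 2×0.875)×0.3125 = 2.1875 in² (U = 1.0, A_e = A_n). φR_n = 0.75 × 58 × 2.1875 = 95.2 kips.
Governing: min(178.9, 235.5, 95.2) = 95.2 kips → net-section rupture.

95.2 kips (net-section rupture governs)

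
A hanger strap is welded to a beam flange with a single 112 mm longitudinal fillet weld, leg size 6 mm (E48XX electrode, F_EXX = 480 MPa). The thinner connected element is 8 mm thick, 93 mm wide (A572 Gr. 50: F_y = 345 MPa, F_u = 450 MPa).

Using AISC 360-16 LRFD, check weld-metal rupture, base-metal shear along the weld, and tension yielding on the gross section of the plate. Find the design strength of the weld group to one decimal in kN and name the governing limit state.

102.6 kN (weld metal governs)

Weld metal: throat = 0.707×6 = 4.242 mm, L = 112 mm. φR_n = 0.75 × 0.6 × 480 × 4.242 × 112 = 102.6 kN.
Base metal shear (8 mm plate): yield φR_n = 1.0×0.6×345×8×112 = 185.5 kN; rupture φR_n = 0.75×0.6×450×8×112 = 181.4 kN; take 181.4 kN (rupture).
Tension yield (gross): A_g = 93×8 = 744 mm². φR_n = 0.90 × 345 × 744 = 231.0 kN.
Governing: min(102.6, 181.4, 231.0) = 102.6 kN → weld metal.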